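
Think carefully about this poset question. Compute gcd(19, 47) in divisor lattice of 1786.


In a divisor lattice, meet = gcd (greatest common divisor).
By Euclidean algorithm or factoring: gcd(19,47) = 1


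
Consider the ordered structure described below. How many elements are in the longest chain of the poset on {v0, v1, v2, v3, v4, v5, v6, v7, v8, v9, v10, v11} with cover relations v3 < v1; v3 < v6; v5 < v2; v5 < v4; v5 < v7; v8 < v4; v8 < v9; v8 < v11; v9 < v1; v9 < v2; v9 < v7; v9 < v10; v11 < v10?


A chain is a totally ordered subset; we count the number of elements in a maximum chain.
Compute, for each element x, the size of the longest chain ending at x:
  v0: 1
  v3: 1
  v5: 1
  v8: 1
  v6: 2
  v9: 2
  ...
A maximum chain: v8 < v9 < v1
Number of elements in the longest chain: 3


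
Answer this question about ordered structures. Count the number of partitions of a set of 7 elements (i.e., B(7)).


B(n) = number of set partitions of an n-element set.
B(n) satisfies the recurrence: B(n+1) = sum_k C(n,k)*B(k).
B(7) = 877


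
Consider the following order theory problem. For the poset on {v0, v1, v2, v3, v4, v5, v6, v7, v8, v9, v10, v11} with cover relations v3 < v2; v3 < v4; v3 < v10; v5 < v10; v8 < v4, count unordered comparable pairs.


A comparable pair {a,b} has a < b or b < a in the order.
Count unordered pairs where one element is strictly below the other.
Examples: {v2,v3}, {v3,v4}, {v3,v10}, {v4,v8}, ...
Total comparable pairs: 5


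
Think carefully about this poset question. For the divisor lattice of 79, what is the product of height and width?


Height = length of longest chain minus 1; width = size of largest antichain.
A maximum chain: 1 | 79  (height 1).
A maximum antichain: {1}  (width 1).
Product = 1 * 1 = 1


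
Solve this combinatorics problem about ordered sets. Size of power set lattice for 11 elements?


Power set = 2^n.
2^11 = 2048


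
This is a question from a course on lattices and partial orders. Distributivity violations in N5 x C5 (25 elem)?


Distributive law: a ^ (b v c) = (a ^ b) v (a ^ c).
Check all 25^3 = 15625 ordered triples (a,b,c).
  e.g. a=(b,0), b=(a,0), c=(c,0): lhs=(b,0) != rhs=(a,0)
  e.g. a=(b,0), b=(a,0), c=(c,1): lhs=(b,0) != rhs=(a,0)
Total violating triples: 250


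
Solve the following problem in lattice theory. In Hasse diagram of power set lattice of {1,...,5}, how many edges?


A cover relation a -< b holds when a < b with no c strictly between.
Cover relations:
  {} -< {1}
  {} -< {2}
  {} -< {3}
  {} -< {4}
  {} -< {5}
  {1} -< {1,2}
  {1} -< {1,3}
  {1} -< {1,4}
  ...72 more
Total: 80


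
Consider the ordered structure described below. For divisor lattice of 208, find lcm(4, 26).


In a divisor lattice, join = lcm (least common multiple).
Compute lcm iteratively: start with first element, then lcm(current, next).
Elements: [4, 26]
lcm(4,26) = 52
Final lcm = 52


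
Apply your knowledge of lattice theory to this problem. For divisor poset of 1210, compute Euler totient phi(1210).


phi(n) = n * prod_{p|n} (1 - 1/p).
Prime divisors of 1210: [2, 5, 11]
phi(1210) = 1210 * (1 - 1/2) * (1 - 1/5) * (1 - 1/11)
phi(1210) = 440


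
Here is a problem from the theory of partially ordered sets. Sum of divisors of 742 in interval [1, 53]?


Interval [1,53] in divisors of 742: [1, 53]
Sum = 54


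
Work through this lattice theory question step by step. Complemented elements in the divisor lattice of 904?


An element a is complemented if some b has a meet b = bottom, a join b = top.
a is complemented iff gcd(a, n/a)=1, i.e. a is a unitary divisor of 904.
Complemented elements: 1, 8, 113, 904
Count: 4


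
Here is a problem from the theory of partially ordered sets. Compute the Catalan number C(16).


C(n) = C(2n, n) / (n+1).
C(32, 16) = 601080390
C(16) = 601080390 / 17 = 35357670


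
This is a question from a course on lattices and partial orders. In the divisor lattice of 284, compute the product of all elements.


Divisors of 284: [1, 2, 4, 71, 142, 284]
Product = n^(d(n)/2) = 284^(6/2)
Product = 22906304


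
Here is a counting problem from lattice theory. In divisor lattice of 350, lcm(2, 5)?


Join=lcm.
gcd(2,5)=1
lcm=10


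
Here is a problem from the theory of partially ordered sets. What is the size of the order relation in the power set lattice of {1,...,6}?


The order relation is {(a,b) : a <= b}, reflexive so it includes (a,a).
Examples: ({},{}), ({},{1,2}), ({},{1,2,3}), ({},{1,2,3,4}), ({},{1,2,3,4,5}), ...
Total ordered pairs: 729


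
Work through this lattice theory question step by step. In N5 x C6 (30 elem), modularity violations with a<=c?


Modular law: if a <= c then a v (b ^ c) = (a v b) ^ c.
Check all triples (a,b,c) with a <= c among 30 elements.
  e.g. a=(a,0), b=(c,0), c=(b,0): lhs=(a,0) != rhs=(b,0)
  e.g. a=(a,0), b=(c,1), c=(b,0): lhs=(a,0) != rhs=(b,0)
Total violating triples: 126


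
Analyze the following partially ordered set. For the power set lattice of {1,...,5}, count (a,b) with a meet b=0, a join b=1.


Complement pair (a,b): a meet b = bottom, a join b = top.
Here: A intersect B = {} and A union B = {1,...,5}.
Pairs found: ({},{1,2,3,4,5}), ({1},{2,3,4,5}), ({2},{1,3,4,5}), ({3},{1,2,4,5}), ... (28 more)
Total ordered pairs: 32


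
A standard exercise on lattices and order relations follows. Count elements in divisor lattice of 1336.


Divisors of 1336: [1, 2, 4, 8, 167, 334, 668, 1336]
Count: 8


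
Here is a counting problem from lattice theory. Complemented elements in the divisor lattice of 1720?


An element a is complemented if some b has a meet b = bottom, a join b = top.
a is complemented iff gcd(a, n/a)=1, i.e. a is a unitary divisor of 1720.
Complemented elements: 1, 5, 8, 40, 43, 215, ... (2 more)
Count: 8


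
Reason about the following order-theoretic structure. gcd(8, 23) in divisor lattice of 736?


Meet=gcd.
gcd(8,23)=1


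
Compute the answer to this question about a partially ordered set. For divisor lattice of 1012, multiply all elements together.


Divisors of 1012: [1, 2, 4, 11, 22, 23, 44, 46, 92, 253, 506, 1012]
Product = n^(d(n)/2) = 1012^(12/2)
Product = 1074194872535977984


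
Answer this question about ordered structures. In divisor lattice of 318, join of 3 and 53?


In a divisor lattice, join = lcm (least common multiple).
gcd(3,53) = 1
lcm(3,53) = 3*53/gcd = 159/1 = 159


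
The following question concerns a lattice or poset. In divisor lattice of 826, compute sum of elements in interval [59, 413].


Interval [59,413] in divisors of 826: [59, 413]
Sum = 472


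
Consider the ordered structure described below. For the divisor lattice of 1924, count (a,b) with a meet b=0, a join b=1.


Complement pair (a,b): a meet b = bottom, a join b = top.
Here: gcd(a,b)=1 and lcm(a,b)=1924, i.e. a*b=1924 with a,b coprime.
Pairs found: (1,1924), (4,481), (13,148), (37,52), ... (4 more)
Total ordered pairs: 8


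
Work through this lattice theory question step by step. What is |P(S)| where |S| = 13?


Power set = 2^n.
2^13 = 8192


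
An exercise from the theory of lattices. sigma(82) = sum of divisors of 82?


sigma(n) = sum of divisors.
Divisors of 82: [1, 2, 41, 82]
Sum = 126


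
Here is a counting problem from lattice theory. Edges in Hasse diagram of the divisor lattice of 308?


A cover relation a -< b holds when a < b with no c strictly between.
Cover relations:
  1 -< 2
  1 -< 7
  1 -< 11
  2 -< 4
  2 -< 14
  2 -< 22
  4 -< 28
  4 -< 44
  ...12 more
Total: 20


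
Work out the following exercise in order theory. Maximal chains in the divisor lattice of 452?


A maximal chain goes from the minimum element to a maximal element via cover relations.
Counting all min-to-max paths in the cover graph.
Total maximal chains: 3


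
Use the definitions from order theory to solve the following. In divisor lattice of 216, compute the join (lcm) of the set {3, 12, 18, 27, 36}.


In a divisor lattice, join = lcm (least common multiple).
Compute lcm iteratively: start with first element, then lcm(current, next).
Elements: [3, 12, 18, 27, 36]
lcm(3,12) = 12
lcm(12,18) = 36
lcm(36,27) = 108
lcm(108,36) = 108
Final lcm = 108


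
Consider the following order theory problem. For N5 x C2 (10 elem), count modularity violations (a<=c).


Modular law: if a <= c then a v (b ^ c) = (a v b) ^ c.
Check all triples (a,b,c) with a <= c among 10 elements.
  e.g. a=(a,0), b=(c,0), c=(b,0): lhs=(a,0) != rhs=(b,0)
  e.g. a=(a,0), b=(c,1), c=(b,0): lhs=(a,0) != rhs=(b,0)
Total violating triples: 6


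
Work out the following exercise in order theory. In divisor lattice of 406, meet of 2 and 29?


In a divisor lattice, meet = gcd (greatest common divisor).
By Euclidean algorithm or factoring: gcd(2,29) = 1


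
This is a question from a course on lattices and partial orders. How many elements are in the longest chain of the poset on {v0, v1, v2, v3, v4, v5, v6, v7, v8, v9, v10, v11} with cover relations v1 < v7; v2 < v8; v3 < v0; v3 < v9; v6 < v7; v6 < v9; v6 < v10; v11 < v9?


A chain is a totally ordered subset; we count the number of elements in a maximum chain.
Compute, for each element x, the size of the longest chain ending at x:
  v1: 1
  v2: 1
  v3: 1
  v4: 1
  v5: 1
  v6: 1
  ...
A maximum chain: v3 < v0
Number of elements in the longest chain: 2


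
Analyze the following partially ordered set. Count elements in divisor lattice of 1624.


Divisors of 1624: [1, 2, 4, 7, 8, 14, 28, 29, 56, 58, 116, 203, 232, 406, 812, 1624]
Count: 16


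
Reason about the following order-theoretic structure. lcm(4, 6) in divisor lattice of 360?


Join=lcm.
gcd(4,6)=2
lcm=12


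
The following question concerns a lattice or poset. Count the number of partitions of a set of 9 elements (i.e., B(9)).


B(n) = number of set partitions of an n-element set.
B(n) satisfies the recurrence: B(n+1) = sum_k C(n,k)*B(k).
B(9) = 21147


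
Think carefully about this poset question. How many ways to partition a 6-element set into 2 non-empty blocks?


S(n,k) = k*S(n-1,k) + S(n-1,k-1).
S(5,2) = 15, S(5,1) = 1
S(6,2) = 2*15 + 1 = 30 + 1
S(6,2) = 31


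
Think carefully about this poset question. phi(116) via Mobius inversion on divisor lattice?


phi(n) = n * prod_{p|n} (1 - 1/p).
Prime divisors of 116: [2, 29]
phi(116) = 116 * (1 - 1/2) * (1 - 1/29)
phi(116) = 56


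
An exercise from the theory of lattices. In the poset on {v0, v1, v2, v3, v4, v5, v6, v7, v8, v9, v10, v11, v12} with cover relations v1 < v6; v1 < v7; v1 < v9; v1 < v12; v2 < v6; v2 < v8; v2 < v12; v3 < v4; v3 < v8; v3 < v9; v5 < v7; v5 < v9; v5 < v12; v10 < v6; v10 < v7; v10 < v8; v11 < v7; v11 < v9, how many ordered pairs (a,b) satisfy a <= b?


The order relation is {(a,b) : a <= b}, reflexive so it includes (a,a).
Examples: (v0,v0), (v1,v1), (v1,v12), (v1,v6), (v1,v7), ...
Total ordered pairs: 31


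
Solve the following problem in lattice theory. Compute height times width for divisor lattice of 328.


Height = length of longest chain minus 1; width = size of largest antichain.
A maximum chain: 1 | 41 | 82 | 164 | 328  (height 4).
A maximum antichain: {2, 41}  (width 2).
Product = 4 * 2 = 8


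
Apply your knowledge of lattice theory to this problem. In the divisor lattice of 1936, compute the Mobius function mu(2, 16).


In a divisor lattice, mu(a,b) = mu(b/a) where mu is the classical Mobius function.
b/a = 16/2 = 8
Prime factorization of 8: primes [2]
8 is not squarefree, so mu(8) = 0


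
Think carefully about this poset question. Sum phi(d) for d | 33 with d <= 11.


Divisors of 33 up to 11: [1, 3, 11]
phi values: [1, 2, 10]
Sum = 13


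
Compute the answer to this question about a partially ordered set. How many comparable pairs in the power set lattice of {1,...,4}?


A comparable pair {a,b} has a < b or b < a in the order.
Count unordered pairs where one element is strictly below the other.
Examples: {{},{1}}, {{},{2}}, {{},{3}}, {{},{4}}, ...
Total comparable pairs: 65


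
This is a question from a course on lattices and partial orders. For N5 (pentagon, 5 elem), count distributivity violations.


Distributive law: a ^ (b v c) = (a ^ b) v (a ^ c).
Check all 5^3 = 125 ordered triples (a,b,c).
  e.g. a=b, b=a, c=c: lhs=b != rhs=a
  e.g. a=b, b=c, c=a: lhs=b != rhs=a
Total violating triples: 2


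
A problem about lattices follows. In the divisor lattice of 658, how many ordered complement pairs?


Complement pair (a,b): a meet b = bottom, a join b = top.
Here: gcd(a,b)=1 and lcm(a,b)=658, i.e. a*b=658 with a,b coprime.
Pairs found: (1,658), (2,329), (7,94), (14,47), ... (4 more)
Total ordered pairs: 8


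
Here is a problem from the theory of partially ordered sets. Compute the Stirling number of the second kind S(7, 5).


S(n,k) = k*S(n-1,k) + S(n-1,k-1).
S(6,5) = 15, S(6,4) = 65
S(7,5) = 5*15 + 65 = 75 + 65
S(7,5) = 140


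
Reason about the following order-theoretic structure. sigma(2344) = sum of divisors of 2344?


sigma(n) = sum of divisors.
Divisors of 2344: [1, 2, 4, 8, 293, 586, 1172, 2344]
Sum = 4410


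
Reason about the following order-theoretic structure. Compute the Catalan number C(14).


C(n) = C(2n, n) / (n+1).
C(28, 14) = 40116600
C(14) = 40116600 / 15 = 2674440


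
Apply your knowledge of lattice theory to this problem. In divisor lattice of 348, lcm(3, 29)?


Join=lcm.
gcd(3,29)=1
lcm=87


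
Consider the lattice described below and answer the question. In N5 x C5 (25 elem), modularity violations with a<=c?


Modular law: if a <= c then a v (b ^ c) = (a v b) ^ c.
Check all triples (a,b,c) with a <= c among 25 elements.
  e.g. a=(a,0), b=(c,0), c=(b,0): lhs=(a,0) != rhs=(b,0)
  e.g. a=(a,0), b=(c,1), c=(b,0): lhs=(a,0) != rhs=(b,0)
Total violating triples: 75


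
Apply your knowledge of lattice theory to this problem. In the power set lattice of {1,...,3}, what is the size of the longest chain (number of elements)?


A chain is a totally ordered subset; we count the number of elements in a maximum chain.
Compute, for each element x, the size of the longest chain ending at x:
  {}: 1
  {1}: 2
  {2}: 2
  {3}: 2
  {1,2}: 3
  {1,3}: 3
  ...
A maximum chain: {} < {1} < {1,2} < {1,2,3}
Number of elements in the longest chain: 4


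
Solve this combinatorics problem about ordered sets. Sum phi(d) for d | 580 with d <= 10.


Divisors of 580 up to 10: [1, 2, 4, 5, 10]
phi values: [1, 1, 2, 4, 4]
Sum = 12


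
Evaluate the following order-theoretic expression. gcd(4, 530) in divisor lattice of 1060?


Meet=gcd.
gcd(4,530)=2


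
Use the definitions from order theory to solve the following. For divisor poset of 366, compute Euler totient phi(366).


phi(n) = n * prod_{p|n} (1 - 1/p).
Prime divisors of 366: [2, 3, 61]
phi(366) = 366 * (1 - 1/2) * (1 - 1/3) * (1 - 1/61)
phi(366) = 120


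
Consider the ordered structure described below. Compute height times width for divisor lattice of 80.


Height = length of longest chain minus 1; width = size of largest antichain.
A maximum chain: 1 | 5 | 10 | 20 | 40 | 80  (height 5).
A maximum antichain: {2, 5}  (width 2).
Product = 5 * 2 = 10


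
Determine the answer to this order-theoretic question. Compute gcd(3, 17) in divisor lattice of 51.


In a divisor lattice, meet = gcd (greatest common divisor).
By Euclidean algorithm or factoring: gcd(3,17) = 1


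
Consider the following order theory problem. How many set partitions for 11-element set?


B(n) = number of set partitions of an n-element set.
B(n) satisfies the recurrence: B(n+1) = sum_k C(n,k)*B(k).
B(11) = 678570


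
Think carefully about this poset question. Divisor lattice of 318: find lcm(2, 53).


In a divisor lattice, join = lcm (least common multiple).
gcd(2,53) = 1
lcm(2,53) = 2*53/gcd = 106/1 = 106


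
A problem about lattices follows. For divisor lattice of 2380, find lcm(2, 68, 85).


In a divisor lattice, join = lcm (least common multiple).
Compute lcm iteratively: start with first element, then lcm(current, next).
Elements: [2, 68, 85]
lcm(2,68) = 68
lcm(68,85) = 340
Final lcm = 340


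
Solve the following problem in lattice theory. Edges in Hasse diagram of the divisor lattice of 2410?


A cover relation a -< b holds when a < b with no c strictly between.
Cover relations:
  1 -< 2
  1 -< 5
  1 -< 241
  2 -< 10
  2 -< 482
  5 -< 10
  5 -< 1205
  10 -< 2410
  ...4 more
Total: 12


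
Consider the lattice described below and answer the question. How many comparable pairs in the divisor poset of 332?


A comparable pair {a,b} has a < b or b < a in the order.
Count unordered pairs where one element is strictly below the other.
Examples: {1,2}, {1,4}, {1,83}, {1,166}, ...
Total comparable pairs: 12


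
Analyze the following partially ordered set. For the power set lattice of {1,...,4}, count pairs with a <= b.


The order relation is {(a,b) : a <= b}, reflexive so it includes (a,a).
Examples: ({},{}), ({},{1,2}), ({},{1,2,3}), ({},{1,2,3,4}), ({},{1,2,4}), ...
Total ordered pairs: 81


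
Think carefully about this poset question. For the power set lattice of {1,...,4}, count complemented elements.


An element a is complemented if some b has a meet b = bottom, a join b = top.
every subset A has complement S\A, so all elements are complemented.
Complemented elements: {}, {1}, {2}, {3}, {4}, {1,2}, ... (10 more)
Count: 16


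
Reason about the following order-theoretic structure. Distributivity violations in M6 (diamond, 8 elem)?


Distributive law: a ^ (b v c) = (a ^ b) v (a ^ c).
Check all 8^3 = 512 ordered triples (a,b,c).
  e.g. a=a1, b=a2, c=a3: lhs=a1 != rhs=0
  e.g. a=a1, b=a2, c=a4: lhs=a1 != rhs=0
Total violating triples: 120


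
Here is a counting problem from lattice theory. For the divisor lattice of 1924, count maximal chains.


A maximal chain goes from the minimum element to a maximal element via cover relations.
Counting all min-to-max paths in the cover graph.
Total maximal chains: 12


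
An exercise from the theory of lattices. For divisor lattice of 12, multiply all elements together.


Divisors of 12: [1, 2, 3, 4, 6, 12]
Product = n^(d(n)/2) = 12^(6/2)
Product = 1728


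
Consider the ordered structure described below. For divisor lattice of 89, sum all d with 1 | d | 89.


Interval [1,89] in divisors of 89: [1, 89]
Sum = 90


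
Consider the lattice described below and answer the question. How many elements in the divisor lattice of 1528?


Divisors of 1528: [1, 2, 4, 8, 191, 382, 764, 1528]
Count: 8


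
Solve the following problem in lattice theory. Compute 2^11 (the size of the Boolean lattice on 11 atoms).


Power set = 2^n.
2^11 = 2048


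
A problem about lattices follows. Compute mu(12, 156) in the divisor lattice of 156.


In a divisor lattice, mu(a,b) = mu(b/a) where mu is the classical Mobius function.
b/a = 156/12 = 13
Prime factorization of 13: primes [13]
13 is squarefree with 1 prime factor(s), so mu(13) = (-1)^1 = -1


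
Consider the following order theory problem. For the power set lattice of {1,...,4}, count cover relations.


A cover relation a -< b holds when a < b with no c strictly between.
Cover relations:
  {} -< {1}
  {} -< {2}
  {} -< {3}
  {} -< {4}
  {1} -< {1,2}
  {1} -< {1,3}
  {1} -< {1,4}
  {2} -< {1,2}
  ...24 more
Total: 32


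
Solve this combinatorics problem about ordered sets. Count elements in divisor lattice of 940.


Divisors of 940: [1, 2, 4, 5, 10, 20, 47, 94, 188, 235, 470, 940]
Count: 12


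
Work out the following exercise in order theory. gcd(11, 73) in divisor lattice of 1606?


Meet=gcd.
gcd(11,73)=1


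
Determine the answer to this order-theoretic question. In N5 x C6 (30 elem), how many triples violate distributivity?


Distributive law: a ^ (b v c) = (a ^ b) v (a ^ c).
Check all 30^3 = 27000 ordered triples (a,b,c).
  e.g. a=(b,0), b=(a,0), c=(c,0): lhs=(b,0) != rhs=(a,0)
  e.g. a=(b,0), b=(a,0), c=(c,1): lhs=(b,0) != rhs=(a,0)
Total violating triples: 432


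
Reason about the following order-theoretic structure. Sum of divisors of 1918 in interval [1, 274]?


Interval [1,274] in divisors of 1918: [1, 2, 137, 274]
Sum = 414


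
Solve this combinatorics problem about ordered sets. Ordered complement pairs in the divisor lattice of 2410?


Complement pair (a,b): a meet b = bottom, a join b = top.
Here: gcd(a,b)=1 and lcm(a,b)=2410, i.e. a*b=2410 with a,b coprime.
Pairs found: (1,2410), (2,1205), (5,482), (10,241), ... (4 more)
Total ordered pairs: 8


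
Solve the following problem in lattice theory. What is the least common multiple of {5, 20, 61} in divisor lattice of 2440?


In a divisor lattice, join = lcm (least common multiple).
Compute lcm iteratively: start with first element, then lcm(current, next).
Elements: [5, 20, 61]
lcm(5,20) = 20
lcm(20,61) = 1220
Final lcm = 1220


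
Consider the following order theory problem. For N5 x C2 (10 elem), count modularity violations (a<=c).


Modular law: if a <= c then a v (b ^ c) = (a v b) ^ c.
Check all triples (a,b,c) with a <= c among 10 elements.
  e.g. a=(a,0), b=(c,0), c=(b,0): lhs=(a,0) != rhs=(b,0)
  e.g. a=(a,0), b=(c,1), c=(b,0): lhs=(a,0) != rhs=(b,0)
Total violating triples: 6


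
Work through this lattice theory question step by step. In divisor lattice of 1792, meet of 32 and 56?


In a divisor lattice, meet = gcd (greatest common divisor).
By Euclidean algorithm or factoring: gcd(32,56) = 8


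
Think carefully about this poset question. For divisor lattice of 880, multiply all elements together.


Divisors of 880: [1, 2, 4, 5, 8, 10, 11, 16, 20, 22, 40, 44, 55, 80, 88, 110, 176, 220, 440, 880]
Product = n^(d(n)/2) = 880^(20/2)
Product = 278500976009402122240000000000


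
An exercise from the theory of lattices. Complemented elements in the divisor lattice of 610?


An element a is complemented if some b has a meet b = bottom, a join b = top.
a is complemented iff gcd(a, n/a)=1, i.e. a is a unitary divisor of 610.
Complemented elements: 1, 2, 5, 10, 61, 122, ... (2 more)
Count: 8


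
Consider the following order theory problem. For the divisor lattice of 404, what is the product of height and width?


Height = length of longest chain minus 1; width = size of largest antichain.
A maximum chain: 1 | 101 | 202 | 404  (height 3).
A maximum antichain: {2, 101}  (width 2).
Product = 3 * 2 = 6


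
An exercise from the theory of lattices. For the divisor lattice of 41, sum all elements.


sigma(n) = sum of divisors.
Divisors of 41: [1, 41]
Sum = 42


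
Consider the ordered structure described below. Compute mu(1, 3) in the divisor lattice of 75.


In a divisor lattice, mu(a,b) = mu(b/a) where mu is the classical Mobius function.
b/a = 3/1 = 3
Prime factorization of 3: primes [3]
3 is squarefree with 1 prime factor(s), so mu(3) = (-1)^1 = -1


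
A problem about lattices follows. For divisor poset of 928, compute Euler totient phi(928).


phi(n) = n * prod_{p|n} (1 - 1/p).
Prime divisors of 928: [2, 29]
phi(928) = 928 * (1 - 1/2) * (1 - 1/29)
phi(928) = 448


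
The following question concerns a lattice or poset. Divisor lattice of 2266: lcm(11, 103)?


Join=lcm.
gcd(11,103)=1
lcm=1133


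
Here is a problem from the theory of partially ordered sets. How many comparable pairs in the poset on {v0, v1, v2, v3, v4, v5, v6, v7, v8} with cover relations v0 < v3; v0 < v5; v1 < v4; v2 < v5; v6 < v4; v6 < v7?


A comparable pair {a,b} has a < b or b < a in the order.
Count unordered pairs where one element is strictly below the other.
Examples: {v0,v3}, {v0,v5}, {v1,v4}, {v2,v5}, ...
Total comparable pairs: 6


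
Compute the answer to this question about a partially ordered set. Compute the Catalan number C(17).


C(n) = C(2n, n) / (n+1).
C(34, 17) = 2333606220
C(17) = 2333606220 / 18 = 129644790


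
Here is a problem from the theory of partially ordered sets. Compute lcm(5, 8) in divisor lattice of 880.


In a divisor lattice, join = lcm (least common multiple).
gcd(5,8) = 1
lcm(5,8) = 5*8/gcd = 40/1 = 40


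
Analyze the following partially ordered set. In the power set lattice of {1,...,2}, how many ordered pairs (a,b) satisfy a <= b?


The order relation is {(a,b) : a <= b}, reflexive so it includes (a,a).
Examples: ({},{}), ({},{1,2}), ({},{1}), ({},{2}), ({1,2},{1,2}), ...
Total ordered pairs: 9


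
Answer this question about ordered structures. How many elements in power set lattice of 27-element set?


Power set = 2^n.
2^27 = 134217728


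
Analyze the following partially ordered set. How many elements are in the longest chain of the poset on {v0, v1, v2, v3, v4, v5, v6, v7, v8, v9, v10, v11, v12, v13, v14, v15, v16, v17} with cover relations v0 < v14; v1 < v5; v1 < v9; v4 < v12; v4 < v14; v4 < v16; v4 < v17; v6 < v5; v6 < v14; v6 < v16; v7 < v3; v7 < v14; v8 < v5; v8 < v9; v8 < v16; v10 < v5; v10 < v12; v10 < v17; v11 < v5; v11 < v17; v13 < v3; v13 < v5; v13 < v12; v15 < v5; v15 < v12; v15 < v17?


A chain is a totally ordered subset; we count the number of elements in a maximum chain.
Compute, for each element x, the size of the longest chain ending at x:
  v0: 1
  v1: 1
  v2: 1
  v4: 1
  v6: 1
  v7: 1
  ...
A maximum chain: v7 < v3
Number of elements in the longest chain: 2


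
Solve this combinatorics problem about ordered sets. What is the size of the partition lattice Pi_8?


B(n) = number of set partitions of an n-element set.
B(n) satisfies the recurrence: B(n+1) = sum_k C(n,k)*B(k).
B(8) = 4140


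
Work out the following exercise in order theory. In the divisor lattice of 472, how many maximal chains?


A maximal chain goes from the minimum element to a maximal element via cover relations.
Counting all min-to-max paths in the cover graph.
Total maximal chains: 4


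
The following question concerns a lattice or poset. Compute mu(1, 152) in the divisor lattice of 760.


In a divisor lattice, mu(a,b) = mu(b/a) where mu is the classical Mobius function.
b/a = 152/1 = 152
Prime factorization of 152: primes [2, 19]
152 is not squarefree, so mu(152) = 0


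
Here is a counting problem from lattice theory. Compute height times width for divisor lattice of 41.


Height = length of longest chain minus 1; width = size of largest antichain.
A maximum chain: 1 | 41  (height 1).
A maximum antichain: {1}  (width 1).
Product = 1 * 1 = 1


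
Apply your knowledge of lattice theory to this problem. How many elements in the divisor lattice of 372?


Divisors of 372: [1, 2, 3, 4, 6, 12, 31, 62, 93, 124, 186, 372]
Count: 12


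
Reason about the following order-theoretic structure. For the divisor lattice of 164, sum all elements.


sigma(n) = sum of divisors.
Divisors of 164: [1, 2, 4, 41, 82, 164]
Sum = 294


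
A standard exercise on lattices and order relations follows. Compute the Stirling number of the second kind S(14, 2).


S(n,k) = k*S(n-1,k) + S(n-1,k-1).
S(13,2) = 4095, S(13,1) = 1
S(14,2) = 2*4095 + 1 = 8190 + 1
S(14,2) = 8191


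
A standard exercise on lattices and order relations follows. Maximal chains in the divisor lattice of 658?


A maximal chain goes from the minimum element to a maximal element via cover relations.
Counting all min-to-max paths in the cover graph.
Total maximal chains: 6


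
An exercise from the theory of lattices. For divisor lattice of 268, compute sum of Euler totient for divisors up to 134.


Divisors of 268 up to 134: [1, 2, 4, 67, 134]
phi values: [1, 1, 2, 66, 66]
Sum = 136


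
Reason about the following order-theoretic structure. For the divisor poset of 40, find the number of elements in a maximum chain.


A chain is a totally ordered subset; we count the number of elements in a maximum chain.
Compute, for each element x, the size of the longest chain ending at x:
  1: 1
  2: 2
  5: 2
  4: 3
  8: 4
  10: 3
  ...
A maximum chain: 1 < 2 < 4 < 8 < 40
Number of elements in the longest chain: 5


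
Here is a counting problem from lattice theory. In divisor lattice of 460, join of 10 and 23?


In a divisor lattice, join = lcm (least common multiple).
gcd(10,23) = 1
lcm(10,23) = 10*23/gcd = 230/1 = 230


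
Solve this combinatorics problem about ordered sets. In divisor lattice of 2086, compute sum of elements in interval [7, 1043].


Interval [7,1043] in divisors of 2086: [7, 1043]
Sum = 1050


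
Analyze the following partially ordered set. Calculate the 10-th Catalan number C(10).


C(n) = C(2n, n) / (n+1).
C(20, 10) = 184756
C(10) = 184756 / 11 = 16796


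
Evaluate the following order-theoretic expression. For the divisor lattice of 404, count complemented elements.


An element a is complemented if some b has a meet b = bottom, a join b = top.
a is complemented iff gcd(a, n/a)=1, i.e. a is a unitary divisor of 404.
Complemented elements: 1, 4, 101, 404
Count: 4


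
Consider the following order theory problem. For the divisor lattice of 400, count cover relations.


A cover relation a -< b holds when a < b with no c strictly between.
Cover relations:
  1 -< 2
  1 -< 5
  2 -< 4
  2 -< 10
  4 -< 8
  4 -< 20
  5 -< 10
  5 -< 25
  ...14 more
Total: 22


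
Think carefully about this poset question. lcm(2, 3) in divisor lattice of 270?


Join=lcm.
gcd(2,3)=1
lcm=6


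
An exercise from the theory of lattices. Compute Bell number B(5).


B(n) = number of set partitions of an n-element set.
B(n) satisfies the recurrence: B(n+1) = sum_k C(n,k)*B(k).
B(5) = 52


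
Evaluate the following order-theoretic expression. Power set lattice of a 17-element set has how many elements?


Power set = 2^n.
2^17 = 131072


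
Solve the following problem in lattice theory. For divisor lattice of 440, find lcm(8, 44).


In a divisor lattice, join = lcm (least common multiple).
Compute lcm iteratively: start with first element, then lcm(current, next).
Elements: [8, 44]
lcm(8,44) = 88
Final lcm = 88


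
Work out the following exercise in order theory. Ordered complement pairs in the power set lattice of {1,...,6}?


Complement pair (a,b): a meet b = bottom, a join b = top.
Here: A intersect B = {} and A union B = {1,...,6}.
Pairs found: ({},{1,2,3,4,5,6}), ({1},{2,3,4,5,6}), ({2},{1,3,4,5,6}), ({3},{1,2,4,5,6}), ... (60 more)
Total ordered pairs: 64


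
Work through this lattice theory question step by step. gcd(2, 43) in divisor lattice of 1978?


Meet=gcd.
gcd(2,43)=1


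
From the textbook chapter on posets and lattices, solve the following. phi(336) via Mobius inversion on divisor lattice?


phi(n) = n * prod_{p|n} (1 - 1/p).
Prime divisors of 336: [2, 3, 7]
phi(336) = 336 * (1 - 1/2) * (1 - 1/3) * (1 - 1/7)
phi(336) = 96


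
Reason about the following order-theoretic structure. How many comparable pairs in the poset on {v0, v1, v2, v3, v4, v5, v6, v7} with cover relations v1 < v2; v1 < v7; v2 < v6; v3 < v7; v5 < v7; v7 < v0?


A comparable pair {a,b} has a < b or b < a in the order.
Count unordered pairs where one element is strictly below the other.
Examples: {v0,v1}, {v0,v3}, {v0,v5}, {v0,v7}, ...
Total comparable pairs: 10


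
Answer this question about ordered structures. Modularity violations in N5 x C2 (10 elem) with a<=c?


Modular law: if a <= c then a v (b ^ c) = (a v b) ^ c.
Check all triples (a,b,c) with a <= c among 10 elements.
  e.g. a=(a,0), b=(c,0), c=(b,0): lhs=(a,0) != rhs=(b,0)
  e.g. a=(a,0), b=(c,1), c=(b,0): lhs=(a,0) != rhs=(b,0)
Total violating triples: 6


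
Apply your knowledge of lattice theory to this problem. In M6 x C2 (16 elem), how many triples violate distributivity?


Distributive law: a ^ (b v c) = (a ^ b) v (a ^ c).
Check all 16^3 = 4096 ordered triples (a,b,c).
  e.g. a=(a1,0), b=(a2,0), c=(a3,0): lhs=(a1,0) != rhs=(0,0)
  e.g. a=(a1,0), b=(a2,0), c=(a3,1): lhs=(a1,0) != rhs=(0,0)
Total violating triples: 960


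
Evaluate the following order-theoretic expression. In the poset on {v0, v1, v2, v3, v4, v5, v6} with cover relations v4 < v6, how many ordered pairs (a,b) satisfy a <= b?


The order relation is {(a,b) : a <= b}, reflexive so it includes (a,a).
Examples: (v0,v0), (v1,v1), (v2,v2), (v3,v3), (v4,v4), ...
Total ordered pairs: 8


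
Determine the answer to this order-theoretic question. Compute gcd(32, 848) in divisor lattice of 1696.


In a divisor lattice, meet = gcd (greatest common divisor).
By Euclidean algorithm or factoring: gcd(32,848) = 16


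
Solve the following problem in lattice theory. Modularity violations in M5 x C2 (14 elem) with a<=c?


Modular law: if a <= c then a v (b ^ c) = (a v b) ^ c.
Check all triples (a,b,c) with a <= c among 14 elements.
This lattice is modular (diamonds M_m and their chain-products are modular).
Total violating triples: 0


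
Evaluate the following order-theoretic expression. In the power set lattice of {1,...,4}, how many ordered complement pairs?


Complement pair (a,b): a meet b = bottom, a join b = top.
Here: A intersect B = {} and A union B = {1,...,4}.
Pairs found: ({},{1,2,3,4}), ({1},{2,3,4}), ({2},{1,3,4}), ({3},{1,2,4}), ... (12 more)
Total ordered pairs: 16


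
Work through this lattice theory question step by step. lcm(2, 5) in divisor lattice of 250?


Join=lcm.
gcd(2,5)=1
lcm=10


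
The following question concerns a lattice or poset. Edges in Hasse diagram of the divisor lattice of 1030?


A cover relation a -< b holds when a < b with no c strictly between.
Cover relations:
  1 -< 2
  1 -< 5
  1 -< 103
  2 -< 10
  2 -< 206
  5 -< 10
  5 -< 515
  10 -< 1030
  ...4 more
Total: 12


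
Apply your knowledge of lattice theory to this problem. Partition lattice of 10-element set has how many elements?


B(n) = number of set partitions of an n-element set.
B(n) satisfies the recurrence: B(n+1) = sum_k C(n,k)*B(k).
B(10) = 115975


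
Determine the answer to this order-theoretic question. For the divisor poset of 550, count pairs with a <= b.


The order relation is {(a,b) : a <= b}, reflexive so it includes (a,a).
Examples: (1,1), (1,10), (1,11), (1,110), (1,2), ...
Total ordered pairs: 54


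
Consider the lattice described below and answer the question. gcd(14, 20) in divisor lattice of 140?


Meet=gcd.
gcd(14,20)=2


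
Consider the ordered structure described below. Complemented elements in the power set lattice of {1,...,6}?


An element a is complemented if some b has a meet b = bottom, a join b = top.
every subset A has complement S\A, so all elements are complemented.
Complemented elements: {}, {1}, {2}, {3}, {4}, {5}, ... (58 more)
Count: 64


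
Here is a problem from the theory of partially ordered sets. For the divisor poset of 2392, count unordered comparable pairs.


A comparable pair {a,b} has a < b or b < a in the order.
Count unordered pairs where one element is strictly below the other.
Examples: {1,2}, {1,4}, {1,8}, {1,13}, ...
Total comparable pairs: 74


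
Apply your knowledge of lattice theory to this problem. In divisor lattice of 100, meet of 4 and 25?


In a divisor lattice, meet = gcd (greatest common divisor).
By Euclidean algorithm or factoring: gcd(4,25) = 1


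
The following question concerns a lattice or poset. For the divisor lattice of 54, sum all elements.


sigma(n) = sum of divisors.
Divisors of 54: [1, 2, 3, 6, 9, 18, 27, 54]
Sum = 120


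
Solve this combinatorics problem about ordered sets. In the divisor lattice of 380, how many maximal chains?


A maximal chain goes from the minimum element to a maximal element via cover relations.
Counting all min-to-max paths in the cover graph.
Total maximal chains: 12


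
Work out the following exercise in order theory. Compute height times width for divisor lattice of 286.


Height = length of longest chain minus 1; width = size of largest antichain.
A maximum chain: 1 | 13 | 143 | 286  (height 3).
A maximum antichain: {2, 11, 13}  (width 3).
Product = 3 * 3 = 9


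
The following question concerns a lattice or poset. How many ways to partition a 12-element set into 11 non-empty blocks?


S(n,k) = k*S(n-1,k) + S(n-1,k-1).
S(11,11) = 1, S(11,10) = 55
S(12,11) = 11*1 + 55 = 11 + 55
S(12,11) = 66


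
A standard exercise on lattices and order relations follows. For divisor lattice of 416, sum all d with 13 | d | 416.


Interval [13,416] in divisors of 416: [13, 26, 52, 104, 208, 416]
Sum = 819


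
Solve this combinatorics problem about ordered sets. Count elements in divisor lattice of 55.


Divisors of 55: [1, 5, 11, 55]
Count: 4


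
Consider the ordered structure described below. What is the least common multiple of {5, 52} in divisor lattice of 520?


In a divisor lattice, join = lcm (least common multiple).
Compute lcm iteratively: start with first element, then lcm(current, next).
Elements: [5, 52]
lcm(5,52) = 260
Final lcm = 260


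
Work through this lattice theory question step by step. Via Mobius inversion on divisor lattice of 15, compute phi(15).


phi(n) = n * prod_{p|n} (1 - 1/p).
Prime divisors of 15: [3, 5]
phi(15) = 15 * (1 - 1/3) * (1 - 1/5)
phi(15) = 8


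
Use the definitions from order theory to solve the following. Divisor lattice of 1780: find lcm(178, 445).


In a divisor lattice, join = lcm (least common multiple).
gcd(178,445) = 89
lcm(178,445) = 178*445/gcd = 79210/89 = 890


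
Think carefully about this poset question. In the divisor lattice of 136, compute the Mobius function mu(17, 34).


In a divisor lattice, mu(a,b) = mu(b/a) where mu is the classical Mobius function.
b/a = 34/17 = 2
Prime factorization of 2: primes [2]
2 is squarefree with 1 prime factor(s), so mu(2) = (-1)^1 = -1


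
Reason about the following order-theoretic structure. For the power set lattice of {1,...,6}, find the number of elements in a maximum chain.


A chain is a totally ordered subset; we count the number of elements in a maximum chain.
Compute, for each element x, the size of the longest chain ending at x:
  {}: 1
  {1}: 2
  {2}: 2
  {3}: 2
  {4}: 2
  {5}: 2
  ...
A maximum chain: {} < {1} < {1,2} < {1,2,3} < {1,2,3,4} < {1,2,3,4,5} < {1,2,3,4,5,6}
Number of elements in the longest chain: 7


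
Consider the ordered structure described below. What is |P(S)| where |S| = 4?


Power set = 2^n.
2^4 = 16


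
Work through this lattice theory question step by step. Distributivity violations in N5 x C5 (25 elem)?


Distributive law: a ^ (b v c) = (a ^ b) v (a ^ c).
Check all 25^3 = 15625 ordered triples (a,b,c).
  e.g. a=(b,0), b=(a,0), c=(c,0): lhs=(b,0) != rhs=(a,0)
  e.g. a=(b,0), b=(a,0), c=(c,1): lhs=(b,0) != rhs=(a,0)
Total violating triples: 250


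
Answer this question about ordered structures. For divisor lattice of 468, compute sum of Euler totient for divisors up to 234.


Divisors of 468 up to 234: [1, 2, 3, 4, 6, 9, 12, 13, 18, 26, 36, 39, 52, 78, 117, 156, 234]
phi values: [1, 1, 2, 2, 2, 6, 4, 12, 6, 12, 12, 24, 24, 24, 72, 48, 72]
Sum = 324


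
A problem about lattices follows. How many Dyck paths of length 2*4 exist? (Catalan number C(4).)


C(n) = C(2n, n) / (n+1).
C(8, 4) = 70
C(4) = 70 / 5 = 14


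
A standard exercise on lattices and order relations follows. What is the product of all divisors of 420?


Divisors of 420: [1, 2, 3, 4, 5, 6, 7, 10, 12, 14, 15, 20, 21, 28, 30, 35, 42, 60, 70, 84, 105, 140, 210, 420]
Product = n^(d(n)/2) = 420^(24/2)
Product = 30129469486639681536000000000000


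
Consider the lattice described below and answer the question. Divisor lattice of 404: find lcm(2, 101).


In a divisor lattice, join = lcm (least common multiple).
gcd(2,101) = 1
lcm(2,101) = 2*101/gcd = 202/1 = 202


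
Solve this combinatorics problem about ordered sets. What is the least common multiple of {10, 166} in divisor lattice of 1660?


In a divisor lattice, join = lcm (least common multiple).
Compute lcm iteratively: start with first element, then lcm(current, next).
Elements: [10, 166]
lcm(10,166) = 830
Final lcm = 830
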